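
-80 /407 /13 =-0.02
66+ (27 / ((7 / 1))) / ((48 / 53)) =7869 / 112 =70.26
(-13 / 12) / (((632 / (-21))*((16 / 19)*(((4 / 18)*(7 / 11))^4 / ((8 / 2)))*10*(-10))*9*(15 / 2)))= -878767461 / 13873664000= -0.06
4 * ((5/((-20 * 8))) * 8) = -1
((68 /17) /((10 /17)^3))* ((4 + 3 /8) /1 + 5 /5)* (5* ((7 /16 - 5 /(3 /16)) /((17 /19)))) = -297266267 /19200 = -15482.62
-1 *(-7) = 7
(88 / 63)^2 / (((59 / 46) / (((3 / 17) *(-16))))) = -5699584 / 1326969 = -4.30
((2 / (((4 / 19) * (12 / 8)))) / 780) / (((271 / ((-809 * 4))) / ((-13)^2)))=-199823 / 12195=-16.39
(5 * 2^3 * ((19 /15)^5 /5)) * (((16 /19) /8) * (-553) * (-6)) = 2306160416 /253125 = 9110.76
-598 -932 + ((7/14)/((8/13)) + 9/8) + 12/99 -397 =-1016369/528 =-1924.94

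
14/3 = 4.67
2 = 2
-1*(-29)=29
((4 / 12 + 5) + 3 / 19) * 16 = 5008 / 57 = 87.86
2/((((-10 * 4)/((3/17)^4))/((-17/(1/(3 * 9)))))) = 2187/98260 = 0.02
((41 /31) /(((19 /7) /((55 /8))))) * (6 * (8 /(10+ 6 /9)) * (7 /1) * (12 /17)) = 2983365 /40052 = 74.49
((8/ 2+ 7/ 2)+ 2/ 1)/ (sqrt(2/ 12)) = 23.27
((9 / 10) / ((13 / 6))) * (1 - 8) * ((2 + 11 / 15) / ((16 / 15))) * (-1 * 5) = 7749 / 208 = 37.25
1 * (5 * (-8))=-40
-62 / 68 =-31 / 34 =-0.91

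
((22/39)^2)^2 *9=234256/257049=0.91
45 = 45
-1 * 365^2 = -133225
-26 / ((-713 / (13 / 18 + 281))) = 65923 / 6417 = 10.27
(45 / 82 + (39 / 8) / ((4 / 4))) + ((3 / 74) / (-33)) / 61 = 44167069 / 8143256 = 5.42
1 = 1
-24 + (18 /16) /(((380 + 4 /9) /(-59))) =-662187 /27392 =-24.17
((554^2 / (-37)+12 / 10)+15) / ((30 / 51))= -26036911 / 1850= -14074.01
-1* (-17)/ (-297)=-17/ 297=-0.06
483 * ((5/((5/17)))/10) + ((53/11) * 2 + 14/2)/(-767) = 69274377/84370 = 821.08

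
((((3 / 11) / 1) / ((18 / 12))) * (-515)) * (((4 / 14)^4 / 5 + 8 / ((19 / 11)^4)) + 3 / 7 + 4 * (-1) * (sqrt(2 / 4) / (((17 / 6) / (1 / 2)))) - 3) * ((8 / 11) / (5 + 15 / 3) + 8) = 548784 * sqrt(2) / 2057 + 239160295311216 / 189304936205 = 1640.66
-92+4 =-88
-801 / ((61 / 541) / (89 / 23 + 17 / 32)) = -1403591499 / 44896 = -31263.17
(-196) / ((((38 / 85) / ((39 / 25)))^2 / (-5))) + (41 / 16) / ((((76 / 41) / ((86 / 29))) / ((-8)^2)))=638361319 / 52345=12195.27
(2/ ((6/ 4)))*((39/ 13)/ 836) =0.00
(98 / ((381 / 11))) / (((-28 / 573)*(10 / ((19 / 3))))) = -279433 / 7620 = -36.67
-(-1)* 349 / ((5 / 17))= 5933 / 5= 1186.60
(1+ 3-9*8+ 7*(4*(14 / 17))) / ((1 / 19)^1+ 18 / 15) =-72580 / 2023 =-35.88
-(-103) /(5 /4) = 412 /5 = 82.40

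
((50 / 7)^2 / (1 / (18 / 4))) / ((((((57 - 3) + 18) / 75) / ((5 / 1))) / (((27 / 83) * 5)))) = 1944.96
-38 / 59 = -0.64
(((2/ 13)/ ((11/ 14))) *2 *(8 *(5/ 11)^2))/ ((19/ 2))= 22400/ 328757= 0.07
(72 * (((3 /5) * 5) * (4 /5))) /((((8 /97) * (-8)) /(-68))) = 89046 /5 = 17809.20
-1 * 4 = -4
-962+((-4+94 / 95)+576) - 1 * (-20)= -35056 / 95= -369.01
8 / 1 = 8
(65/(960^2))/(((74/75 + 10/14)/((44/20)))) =1001/10973184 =0.00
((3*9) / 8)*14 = 189 / 4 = 47.25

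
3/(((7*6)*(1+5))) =1/84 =0.01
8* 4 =32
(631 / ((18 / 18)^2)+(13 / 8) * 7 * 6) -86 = 2453 / 4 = 613.25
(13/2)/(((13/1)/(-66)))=-33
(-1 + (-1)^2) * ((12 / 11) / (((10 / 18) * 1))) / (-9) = 0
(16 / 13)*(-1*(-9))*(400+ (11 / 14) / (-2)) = 402804 / 91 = 4426.42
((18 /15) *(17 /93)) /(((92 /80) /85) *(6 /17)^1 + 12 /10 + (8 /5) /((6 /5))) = 294780 /3410837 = 0.09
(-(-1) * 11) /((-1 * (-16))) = 11 /16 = 0.69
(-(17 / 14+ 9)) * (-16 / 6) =572 / 21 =27.24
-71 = -71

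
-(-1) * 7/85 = 7/85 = 0.08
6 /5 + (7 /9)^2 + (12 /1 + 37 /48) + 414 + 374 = 5200691 /6480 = 802.58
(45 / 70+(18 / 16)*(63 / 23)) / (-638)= -0.01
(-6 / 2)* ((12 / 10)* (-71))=1278 / 5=255.60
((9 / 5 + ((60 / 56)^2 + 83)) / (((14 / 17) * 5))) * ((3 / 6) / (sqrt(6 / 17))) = 1431893 * sqrt(102) / 823200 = 17.57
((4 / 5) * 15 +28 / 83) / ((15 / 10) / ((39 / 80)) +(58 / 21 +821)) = 279552 / 18735341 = 0.01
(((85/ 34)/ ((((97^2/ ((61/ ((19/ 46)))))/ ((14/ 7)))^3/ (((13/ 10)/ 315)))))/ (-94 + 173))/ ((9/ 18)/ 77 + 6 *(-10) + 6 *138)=12637437736352/ 2402240178028811936185665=0.00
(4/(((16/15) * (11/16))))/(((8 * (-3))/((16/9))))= -40/99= -0.40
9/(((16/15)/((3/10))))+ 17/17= 113/32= 3.53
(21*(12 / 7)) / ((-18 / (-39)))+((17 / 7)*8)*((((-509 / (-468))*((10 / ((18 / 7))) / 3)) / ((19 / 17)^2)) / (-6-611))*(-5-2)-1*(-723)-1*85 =503971397218 / 703626183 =716.25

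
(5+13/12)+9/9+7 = 169/12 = 14.08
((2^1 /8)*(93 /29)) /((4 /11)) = 1023 /464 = 2.20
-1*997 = -997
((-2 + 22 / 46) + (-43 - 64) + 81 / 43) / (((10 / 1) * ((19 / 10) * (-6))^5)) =21971875 / 396715629582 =0.00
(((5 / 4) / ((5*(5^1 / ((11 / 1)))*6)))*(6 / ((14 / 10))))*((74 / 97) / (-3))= -0.10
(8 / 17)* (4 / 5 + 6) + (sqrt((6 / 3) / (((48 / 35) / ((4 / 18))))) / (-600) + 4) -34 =-134 / 5 -sqrt(105) / 10800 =-26.80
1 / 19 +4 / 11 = 87 / 209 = 0.42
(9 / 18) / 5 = 1 / 10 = 0.10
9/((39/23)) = 69/13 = 5.31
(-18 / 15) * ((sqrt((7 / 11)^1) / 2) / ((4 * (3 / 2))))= -sqrt(77) / 110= -0.08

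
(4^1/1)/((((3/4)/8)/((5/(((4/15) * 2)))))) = 400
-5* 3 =-15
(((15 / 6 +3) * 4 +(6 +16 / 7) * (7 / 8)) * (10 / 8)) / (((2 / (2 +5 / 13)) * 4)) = 1395 / 128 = 10.90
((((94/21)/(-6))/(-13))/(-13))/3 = -0.00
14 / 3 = 4.67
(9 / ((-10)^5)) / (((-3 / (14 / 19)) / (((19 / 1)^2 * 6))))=1197 / 25000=0.05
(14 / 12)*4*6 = 28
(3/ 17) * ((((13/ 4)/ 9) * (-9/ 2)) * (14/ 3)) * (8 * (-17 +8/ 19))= 57330/ 323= 177.49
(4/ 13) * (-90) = -360/ 13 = -27.69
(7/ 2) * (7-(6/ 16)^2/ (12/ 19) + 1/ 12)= 36883/ 1536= 24.01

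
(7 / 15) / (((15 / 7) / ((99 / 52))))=539 / 1300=0.41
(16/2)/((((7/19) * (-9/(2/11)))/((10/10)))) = -304/693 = -0.44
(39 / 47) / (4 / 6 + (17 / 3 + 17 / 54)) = 2106 / 16873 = 0.12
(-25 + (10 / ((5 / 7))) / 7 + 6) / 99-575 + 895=31663 / 99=319.83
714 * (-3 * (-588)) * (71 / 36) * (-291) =-722845746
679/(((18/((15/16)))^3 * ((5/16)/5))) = 84875/55296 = 1.53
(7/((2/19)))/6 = 133/12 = 11.08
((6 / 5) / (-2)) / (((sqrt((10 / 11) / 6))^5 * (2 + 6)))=-3267 * sqrt(165) / 5000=-8.39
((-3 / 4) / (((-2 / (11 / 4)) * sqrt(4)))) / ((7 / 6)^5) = 8019 / 33614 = 0.24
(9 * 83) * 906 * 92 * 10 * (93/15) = 3860364528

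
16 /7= 2.29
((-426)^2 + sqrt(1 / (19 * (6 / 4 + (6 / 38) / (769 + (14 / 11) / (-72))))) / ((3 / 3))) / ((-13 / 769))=-139555044 / 13 - 769 * sqrt(10572735839730) / 225677985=-10735014.46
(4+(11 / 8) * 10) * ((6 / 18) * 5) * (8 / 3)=710 / 9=78.89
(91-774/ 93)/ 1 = 2563/ 31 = 82.68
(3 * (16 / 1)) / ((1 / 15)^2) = 10800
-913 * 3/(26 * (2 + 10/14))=-19173/494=-38.81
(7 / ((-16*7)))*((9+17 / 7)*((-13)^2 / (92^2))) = -845 / 59248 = -0.01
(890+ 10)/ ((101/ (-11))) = -98.02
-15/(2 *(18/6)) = -5/2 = -2.50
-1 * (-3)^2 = -9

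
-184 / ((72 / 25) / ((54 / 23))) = -150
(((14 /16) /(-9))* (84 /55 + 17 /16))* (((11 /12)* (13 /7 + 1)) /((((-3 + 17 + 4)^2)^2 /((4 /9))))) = -2279 /816293376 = -0.00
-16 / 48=-1 / 3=-0.33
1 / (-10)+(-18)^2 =3239 / 10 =323.90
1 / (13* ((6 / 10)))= 5 / 39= 0.13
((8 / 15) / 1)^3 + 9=30887 / 3375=9.15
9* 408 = 3672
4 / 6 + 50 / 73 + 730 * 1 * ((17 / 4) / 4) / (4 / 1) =1368367 / 7008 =195.26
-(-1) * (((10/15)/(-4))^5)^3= -1/470184984576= -0.00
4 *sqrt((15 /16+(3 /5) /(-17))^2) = 1227 /340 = 3.61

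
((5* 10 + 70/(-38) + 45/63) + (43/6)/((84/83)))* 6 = 535811/1596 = 335.72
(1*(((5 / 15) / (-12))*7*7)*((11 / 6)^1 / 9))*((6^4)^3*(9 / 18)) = -301771008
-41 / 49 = -0.84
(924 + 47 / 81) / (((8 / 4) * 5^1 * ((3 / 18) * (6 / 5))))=74891 / 162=462.29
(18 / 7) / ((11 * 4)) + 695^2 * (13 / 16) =483508097 / 1232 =392457.87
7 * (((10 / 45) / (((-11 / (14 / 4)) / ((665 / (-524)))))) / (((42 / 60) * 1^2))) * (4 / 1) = 46550 / 12969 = 3.59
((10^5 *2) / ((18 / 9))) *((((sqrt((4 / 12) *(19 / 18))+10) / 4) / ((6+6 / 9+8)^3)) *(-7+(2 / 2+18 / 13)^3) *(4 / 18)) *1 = 3753125 *sqrt(114) / 5848414+337781250 / 2924207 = 122.36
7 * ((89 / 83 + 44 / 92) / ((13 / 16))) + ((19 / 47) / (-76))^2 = 11717267697 / 877132048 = 13.36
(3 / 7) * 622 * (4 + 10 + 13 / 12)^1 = 56291 / 14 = 4020.79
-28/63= -4/9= -0.44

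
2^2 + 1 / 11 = 45 / 11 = 4.09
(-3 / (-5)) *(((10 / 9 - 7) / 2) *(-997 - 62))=18709 / 10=1870.90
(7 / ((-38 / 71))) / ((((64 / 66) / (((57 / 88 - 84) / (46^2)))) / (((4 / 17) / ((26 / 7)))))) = 76555395 / 2274581504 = 0.03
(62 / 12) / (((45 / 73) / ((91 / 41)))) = 18.60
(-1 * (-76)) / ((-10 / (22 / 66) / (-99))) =1254 / 5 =250.80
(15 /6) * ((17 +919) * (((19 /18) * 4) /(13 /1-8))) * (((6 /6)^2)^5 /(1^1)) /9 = 1976 /9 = 219.56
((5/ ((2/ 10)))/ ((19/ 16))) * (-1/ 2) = -200/ 19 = -10.53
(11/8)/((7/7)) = 11/8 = 1.38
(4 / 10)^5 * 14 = 448 / 3125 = 0.14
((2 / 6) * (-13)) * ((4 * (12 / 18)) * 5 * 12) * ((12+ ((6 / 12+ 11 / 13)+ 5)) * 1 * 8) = -101760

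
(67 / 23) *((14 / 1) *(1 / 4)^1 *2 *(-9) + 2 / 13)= -54739 / 299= -183.07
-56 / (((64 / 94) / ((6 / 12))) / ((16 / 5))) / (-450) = 0.29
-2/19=-0.11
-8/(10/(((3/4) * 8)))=-24/5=-4.80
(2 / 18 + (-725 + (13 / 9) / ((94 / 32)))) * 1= -102140 / 141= -724.40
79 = 79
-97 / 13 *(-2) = 194 / 13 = 14.92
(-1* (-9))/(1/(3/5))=27/5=5.40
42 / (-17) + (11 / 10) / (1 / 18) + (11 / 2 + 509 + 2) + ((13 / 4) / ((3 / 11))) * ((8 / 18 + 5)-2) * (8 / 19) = 48062483 / 87210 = 551.11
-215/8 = -26.88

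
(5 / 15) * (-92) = -92 / 3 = -30.67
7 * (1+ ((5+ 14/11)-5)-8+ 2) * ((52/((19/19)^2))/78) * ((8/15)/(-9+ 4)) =4592/2475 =1.86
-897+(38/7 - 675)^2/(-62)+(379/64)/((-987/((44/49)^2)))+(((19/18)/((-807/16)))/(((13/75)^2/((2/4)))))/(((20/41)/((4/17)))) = -615309950048946961/75700308463052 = -8128.24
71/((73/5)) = 355/73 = 4.86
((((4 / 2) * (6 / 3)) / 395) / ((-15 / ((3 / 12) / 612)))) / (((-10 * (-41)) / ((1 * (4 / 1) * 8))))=-4 / 185837625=-0.00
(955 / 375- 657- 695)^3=-1036710271472329 / 421875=-2457387310.16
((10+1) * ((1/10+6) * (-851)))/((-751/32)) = 9136336/3755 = 2433.11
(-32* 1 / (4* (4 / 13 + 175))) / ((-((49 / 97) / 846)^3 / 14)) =114944878851364224 / 38303153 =3000924724.17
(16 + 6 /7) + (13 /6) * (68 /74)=14645 /777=18.85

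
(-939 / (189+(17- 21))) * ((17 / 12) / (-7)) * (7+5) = 15963 / 1295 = 12.33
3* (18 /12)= 4.50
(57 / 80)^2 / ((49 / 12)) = 9747 / 78400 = 0.12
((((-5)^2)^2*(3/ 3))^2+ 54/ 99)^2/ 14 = 18463186328161/ 1694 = 10899165482.98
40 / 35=8 / 7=1.14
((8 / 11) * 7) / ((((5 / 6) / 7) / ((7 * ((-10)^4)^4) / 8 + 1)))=20580000000000002352 / 55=374181818181818224.58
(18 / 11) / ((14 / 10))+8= 706 / 77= 9.17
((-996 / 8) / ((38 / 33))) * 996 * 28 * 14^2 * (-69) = 774775408176 / 19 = 40777653061.89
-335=-335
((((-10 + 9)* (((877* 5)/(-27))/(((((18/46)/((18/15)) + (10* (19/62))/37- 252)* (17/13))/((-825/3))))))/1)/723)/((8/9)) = 413558448875/1957875031908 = 0.21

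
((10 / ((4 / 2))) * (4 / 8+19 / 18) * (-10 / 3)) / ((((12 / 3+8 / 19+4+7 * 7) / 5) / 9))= -66500 / 3273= -20.32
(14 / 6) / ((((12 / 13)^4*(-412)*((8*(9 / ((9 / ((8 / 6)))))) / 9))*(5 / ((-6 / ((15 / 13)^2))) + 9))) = -4826809 / 5786615808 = -0.00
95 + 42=137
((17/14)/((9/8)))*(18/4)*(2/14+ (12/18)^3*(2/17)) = 1142/1323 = 0.86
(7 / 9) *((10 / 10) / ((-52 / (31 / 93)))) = -7 / 1404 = -0.00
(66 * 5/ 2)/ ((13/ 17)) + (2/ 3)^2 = 25297/ 117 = 216.21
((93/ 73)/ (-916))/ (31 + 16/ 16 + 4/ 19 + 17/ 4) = -1767/ 46322807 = -0.00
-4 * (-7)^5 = 67228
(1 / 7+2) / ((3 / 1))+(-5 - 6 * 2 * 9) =-112.29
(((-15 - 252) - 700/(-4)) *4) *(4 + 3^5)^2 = -22451312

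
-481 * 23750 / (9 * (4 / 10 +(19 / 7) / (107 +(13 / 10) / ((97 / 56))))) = -20894781293750 / 6999309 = -2985263.44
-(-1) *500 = 500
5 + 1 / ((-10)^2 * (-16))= 7999 / 1600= 5.00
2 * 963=1926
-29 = -29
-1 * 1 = -1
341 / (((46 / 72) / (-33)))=-17613.39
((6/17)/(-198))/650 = -1/364650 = -0.00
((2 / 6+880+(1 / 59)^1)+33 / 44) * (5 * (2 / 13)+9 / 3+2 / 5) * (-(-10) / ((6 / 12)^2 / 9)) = 1322463.75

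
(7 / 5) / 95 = 7 / 475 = 0.01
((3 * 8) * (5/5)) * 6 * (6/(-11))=-78.55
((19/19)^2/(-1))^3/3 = -1/3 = -0.33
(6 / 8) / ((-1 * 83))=-3 / 332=-0.01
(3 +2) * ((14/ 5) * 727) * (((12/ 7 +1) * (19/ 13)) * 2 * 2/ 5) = 2099576/ 65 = 32301.17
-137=-137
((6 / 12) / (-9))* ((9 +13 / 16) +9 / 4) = -193 / 288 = -0.67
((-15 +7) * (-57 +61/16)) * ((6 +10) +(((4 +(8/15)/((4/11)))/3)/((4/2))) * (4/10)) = 1566691/225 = 6963.07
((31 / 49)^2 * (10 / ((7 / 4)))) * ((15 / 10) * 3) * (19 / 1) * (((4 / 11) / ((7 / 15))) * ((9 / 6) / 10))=29579580 / 1294139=22.86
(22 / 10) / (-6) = -0.37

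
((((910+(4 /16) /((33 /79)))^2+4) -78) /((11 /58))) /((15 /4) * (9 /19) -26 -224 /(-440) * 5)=-1137146733425 /5638842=-201663.17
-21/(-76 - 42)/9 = 7/354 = 0.02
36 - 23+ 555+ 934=1502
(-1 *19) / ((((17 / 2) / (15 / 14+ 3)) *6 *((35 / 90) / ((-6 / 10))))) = 9747 / 4165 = 2.34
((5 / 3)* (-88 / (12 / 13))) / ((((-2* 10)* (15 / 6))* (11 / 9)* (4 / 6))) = 39 / 10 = 3.90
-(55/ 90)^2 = -121/ 324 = -0.37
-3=-3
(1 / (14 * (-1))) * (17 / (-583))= 17 / 8162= 0.00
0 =0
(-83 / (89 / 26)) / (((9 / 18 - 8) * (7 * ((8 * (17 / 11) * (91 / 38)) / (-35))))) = -17347 / 31773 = -0.55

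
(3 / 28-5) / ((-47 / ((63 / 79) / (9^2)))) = 137 / 133668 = 0.00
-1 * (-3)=3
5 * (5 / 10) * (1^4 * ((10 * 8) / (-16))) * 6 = -75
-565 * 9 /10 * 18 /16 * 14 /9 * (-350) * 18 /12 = 3737475 /8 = 467184.38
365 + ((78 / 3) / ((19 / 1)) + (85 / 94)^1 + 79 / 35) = 23099309 / 62510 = 369.53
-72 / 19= -3.79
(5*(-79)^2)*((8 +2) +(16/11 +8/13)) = 53859830/143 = 376642.17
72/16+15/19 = 201/38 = 5.29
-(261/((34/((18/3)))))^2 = -613089/289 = -2121.42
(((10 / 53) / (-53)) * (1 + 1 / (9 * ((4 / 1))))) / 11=-185 / 556182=-0.00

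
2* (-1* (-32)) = 64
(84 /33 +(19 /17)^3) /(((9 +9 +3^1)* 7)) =0.03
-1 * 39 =-39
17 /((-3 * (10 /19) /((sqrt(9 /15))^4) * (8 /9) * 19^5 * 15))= -153 /1303210000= -0.00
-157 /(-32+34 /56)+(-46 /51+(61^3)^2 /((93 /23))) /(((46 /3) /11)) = 8468558498874559 /926466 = 9140711584.53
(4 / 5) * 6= 24 / 5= 4.80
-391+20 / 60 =-1172 / 3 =-390.67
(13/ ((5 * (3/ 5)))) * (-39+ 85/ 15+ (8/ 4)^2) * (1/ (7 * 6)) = -572/ 189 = -3.03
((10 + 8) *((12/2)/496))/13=27/1612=0.02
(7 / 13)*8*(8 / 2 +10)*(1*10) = 7840 / 13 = 603.08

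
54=54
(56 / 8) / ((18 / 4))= 14 / 9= 1.56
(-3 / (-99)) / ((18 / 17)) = 17 / 594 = 0.03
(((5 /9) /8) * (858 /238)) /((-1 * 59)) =-715 /168504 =-0.00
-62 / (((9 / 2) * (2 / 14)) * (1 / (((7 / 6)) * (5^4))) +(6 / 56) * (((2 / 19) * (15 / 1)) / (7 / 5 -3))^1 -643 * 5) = 577220000 / 29932626167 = 0.02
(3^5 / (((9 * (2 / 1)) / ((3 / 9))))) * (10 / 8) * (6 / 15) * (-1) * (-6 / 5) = 27 / 10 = 2.70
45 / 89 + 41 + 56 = 97.51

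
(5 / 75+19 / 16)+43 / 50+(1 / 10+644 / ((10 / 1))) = 66.61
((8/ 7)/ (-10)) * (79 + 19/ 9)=-584/ 63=-9.27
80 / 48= 1.67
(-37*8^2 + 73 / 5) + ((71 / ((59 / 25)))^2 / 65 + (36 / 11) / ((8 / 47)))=-11549801277 / 4977830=-2320.25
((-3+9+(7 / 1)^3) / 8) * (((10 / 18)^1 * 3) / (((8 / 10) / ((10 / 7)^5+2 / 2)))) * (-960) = -10191410750 / 16807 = -606378.93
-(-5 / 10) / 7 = 1 / 14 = 0.07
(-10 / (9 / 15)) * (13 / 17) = -650 / 51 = -12.75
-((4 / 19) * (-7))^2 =-784 / 361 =-2.17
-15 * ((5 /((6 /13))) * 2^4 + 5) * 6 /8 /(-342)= 2675 /456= 5.87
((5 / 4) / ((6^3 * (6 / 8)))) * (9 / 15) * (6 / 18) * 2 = 1 / 324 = 0.00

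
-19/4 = -4.75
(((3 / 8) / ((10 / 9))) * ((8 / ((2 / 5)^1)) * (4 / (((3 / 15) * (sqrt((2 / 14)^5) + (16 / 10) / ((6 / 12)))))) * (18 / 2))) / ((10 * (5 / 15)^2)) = 163364040 / 478063 - 297675 * sqrt(7) / 956126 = 340.90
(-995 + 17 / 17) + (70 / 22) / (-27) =-295253 / 297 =-994.12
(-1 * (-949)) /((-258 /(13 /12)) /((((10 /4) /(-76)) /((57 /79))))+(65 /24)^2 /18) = 50524456320 /278130273167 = 0.18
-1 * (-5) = 5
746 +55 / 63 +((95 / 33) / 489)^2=1361414673148 / 1822819383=746.87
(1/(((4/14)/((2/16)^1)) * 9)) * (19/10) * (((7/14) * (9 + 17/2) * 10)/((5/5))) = 8.08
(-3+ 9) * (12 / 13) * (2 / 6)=24 / 13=1.85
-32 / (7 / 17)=-544 / 7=-77.71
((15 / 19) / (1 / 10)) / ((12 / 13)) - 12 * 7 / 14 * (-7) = 1921 / 38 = 50.55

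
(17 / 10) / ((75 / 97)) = 1649 / 750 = 2.20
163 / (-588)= -163 / 588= -0.28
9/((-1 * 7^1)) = -9/7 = -1.29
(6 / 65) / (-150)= -1 / 1625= -0.00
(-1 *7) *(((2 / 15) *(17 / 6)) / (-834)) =119 / 37530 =0.00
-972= -972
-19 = -19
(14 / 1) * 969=13566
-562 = -562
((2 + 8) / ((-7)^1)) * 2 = -20 / 7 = -2.86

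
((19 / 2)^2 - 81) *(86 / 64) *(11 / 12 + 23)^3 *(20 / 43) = 4373382055 / 55296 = 79090.39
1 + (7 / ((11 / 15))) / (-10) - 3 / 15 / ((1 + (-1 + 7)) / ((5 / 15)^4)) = 2813 / 62370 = 0.05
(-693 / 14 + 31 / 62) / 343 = -1 / 7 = -0.14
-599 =-599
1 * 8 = 8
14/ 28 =1/ 2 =0.50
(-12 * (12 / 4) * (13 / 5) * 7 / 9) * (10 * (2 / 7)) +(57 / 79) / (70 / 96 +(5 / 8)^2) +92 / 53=-185099988 / 900205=-205.62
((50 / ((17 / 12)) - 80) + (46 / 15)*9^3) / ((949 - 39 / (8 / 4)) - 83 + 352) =372452 / 203745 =1.83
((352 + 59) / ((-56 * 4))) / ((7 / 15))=-6165 / 1568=-3.93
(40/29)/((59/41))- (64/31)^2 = -5432216/1644271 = -3.30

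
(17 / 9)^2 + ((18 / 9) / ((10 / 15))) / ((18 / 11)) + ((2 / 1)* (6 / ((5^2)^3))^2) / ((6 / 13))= 213623072147 / 39550781250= 5.40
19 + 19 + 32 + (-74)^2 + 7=5553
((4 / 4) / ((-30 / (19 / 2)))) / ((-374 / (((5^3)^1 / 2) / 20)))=95 / 35904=0.00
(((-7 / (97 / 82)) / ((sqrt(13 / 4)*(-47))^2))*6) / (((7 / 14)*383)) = -27552 / 1066865267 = -0.00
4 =4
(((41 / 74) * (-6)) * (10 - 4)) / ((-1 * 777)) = 246 / 9583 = 0.03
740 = 740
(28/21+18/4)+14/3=21/2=10.50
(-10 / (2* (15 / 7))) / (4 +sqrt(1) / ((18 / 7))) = -42 / 79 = -0.53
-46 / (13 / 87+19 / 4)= -16008 / 1705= -9.39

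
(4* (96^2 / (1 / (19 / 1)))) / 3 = 233472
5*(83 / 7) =415 / 7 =59.29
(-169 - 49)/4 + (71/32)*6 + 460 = 6701/16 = 418.81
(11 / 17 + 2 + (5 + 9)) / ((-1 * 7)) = -283 / 119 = -2.38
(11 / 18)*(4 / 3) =22 / 27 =0.81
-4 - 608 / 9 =-71.56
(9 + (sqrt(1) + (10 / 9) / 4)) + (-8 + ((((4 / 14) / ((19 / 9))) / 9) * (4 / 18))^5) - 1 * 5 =-13379020605842629 / 4914742263371514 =-2.72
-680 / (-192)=85 / 24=3.54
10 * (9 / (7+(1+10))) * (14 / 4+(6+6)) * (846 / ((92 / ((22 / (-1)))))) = -721215 / 46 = -15678.59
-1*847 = -847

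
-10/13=-0.77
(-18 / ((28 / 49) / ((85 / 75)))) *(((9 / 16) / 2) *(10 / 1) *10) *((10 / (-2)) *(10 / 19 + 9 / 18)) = 3132675 / 608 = 5152.43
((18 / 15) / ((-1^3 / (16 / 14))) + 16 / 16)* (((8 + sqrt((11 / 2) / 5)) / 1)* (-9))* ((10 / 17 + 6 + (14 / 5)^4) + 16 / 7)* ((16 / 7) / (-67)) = -78347003904 / 1220865625 - 4896687744* sqrt(110) / 6104328125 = -72.59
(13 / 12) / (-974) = -13 / 11688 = -0.00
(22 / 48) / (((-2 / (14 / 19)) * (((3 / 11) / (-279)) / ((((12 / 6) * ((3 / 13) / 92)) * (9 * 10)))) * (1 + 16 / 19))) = 101277 / 2392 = 42.34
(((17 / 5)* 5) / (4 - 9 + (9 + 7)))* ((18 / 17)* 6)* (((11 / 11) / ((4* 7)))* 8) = 216 / 77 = 2.81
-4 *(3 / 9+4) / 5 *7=-364 / 15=-24.27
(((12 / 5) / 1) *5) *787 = 9444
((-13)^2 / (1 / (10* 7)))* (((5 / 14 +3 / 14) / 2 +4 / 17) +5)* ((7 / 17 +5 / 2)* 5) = 274806675 / 289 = 950888.15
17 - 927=-910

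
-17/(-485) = 17/485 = 0.04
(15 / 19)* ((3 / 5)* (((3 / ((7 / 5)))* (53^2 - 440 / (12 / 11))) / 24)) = 15465 / 152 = 101.74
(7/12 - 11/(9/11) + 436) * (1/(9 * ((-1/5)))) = -76165/324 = -235.08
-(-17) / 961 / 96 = 17 / 92256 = 0.00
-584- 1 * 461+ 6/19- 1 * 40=-20609/19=-1084.68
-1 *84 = -84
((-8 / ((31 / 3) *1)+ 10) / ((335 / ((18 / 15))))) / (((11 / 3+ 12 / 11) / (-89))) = -0.62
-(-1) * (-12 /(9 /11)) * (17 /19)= -748 /57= -13.12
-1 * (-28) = 28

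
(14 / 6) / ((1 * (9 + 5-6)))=7 / 24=0.29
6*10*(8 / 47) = 480 / 47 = 10.21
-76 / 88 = -19 / 22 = -0.86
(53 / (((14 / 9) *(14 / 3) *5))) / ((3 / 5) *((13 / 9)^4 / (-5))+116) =15647985 / 1237492844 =0.01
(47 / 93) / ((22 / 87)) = 1363 / 682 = 2.00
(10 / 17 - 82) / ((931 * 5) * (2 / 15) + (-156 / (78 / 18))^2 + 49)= -4152 / 100249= -0.04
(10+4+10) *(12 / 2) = 144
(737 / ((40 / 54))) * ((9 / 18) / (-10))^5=-19899 / 64000000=-0.00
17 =17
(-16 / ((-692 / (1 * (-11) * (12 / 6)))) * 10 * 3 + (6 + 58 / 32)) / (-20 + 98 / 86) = 886445 / 2244848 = 0.39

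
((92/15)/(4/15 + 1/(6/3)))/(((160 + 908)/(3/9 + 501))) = 3008/801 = 3.76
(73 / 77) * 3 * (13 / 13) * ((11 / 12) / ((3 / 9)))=219 / 28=7.82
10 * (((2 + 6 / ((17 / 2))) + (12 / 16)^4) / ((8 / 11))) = 723415 / 17408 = 41.56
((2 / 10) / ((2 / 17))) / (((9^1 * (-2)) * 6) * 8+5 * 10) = -17 / 8140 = -0.00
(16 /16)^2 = 1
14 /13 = 1.08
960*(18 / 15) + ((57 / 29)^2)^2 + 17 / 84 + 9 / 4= 34737285889 / 29705802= 1169.38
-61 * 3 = -183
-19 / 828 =-0.02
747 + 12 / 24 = 1495 / 2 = 747.50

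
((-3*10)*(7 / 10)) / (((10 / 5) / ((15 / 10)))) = -63 / 4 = -15.75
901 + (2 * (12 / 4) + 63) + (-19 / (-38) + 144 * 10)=4821 / 2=2410.50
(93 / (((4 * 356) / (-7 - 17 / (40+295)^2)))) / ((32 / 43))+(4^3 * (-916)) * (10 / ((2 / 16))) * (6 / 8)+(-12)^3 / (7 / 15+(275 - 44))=-487918206748382817 / 138713691200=-3517448.08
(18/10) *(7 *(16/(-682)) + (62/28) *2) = 91611/11935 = 7.68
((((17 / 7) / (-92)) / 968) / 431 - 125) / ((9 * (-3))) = 11195081339 / 2418137568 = 4.63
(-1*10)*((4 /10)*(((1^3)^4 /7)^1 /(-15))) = 4 /105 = 0.04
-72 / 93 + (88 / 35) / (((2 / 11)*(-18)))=-15062 / 9765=-1.54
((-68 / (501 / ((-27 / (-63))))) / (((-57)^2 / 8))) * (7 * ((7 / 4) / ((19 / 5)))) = -4760 / 10309077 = -0.00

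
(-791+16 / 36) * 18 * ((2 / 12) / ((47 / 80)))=-569200 / 141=-4036.88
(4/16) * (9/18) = 1/8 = 0.12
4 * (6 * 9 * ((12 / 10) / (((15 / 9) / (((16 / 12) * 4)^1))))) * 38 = 787968 / 25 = 31518.72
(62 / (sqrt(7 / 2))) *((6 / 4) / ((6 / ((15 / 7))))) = 465 *sqrt(14) / 98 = 17.75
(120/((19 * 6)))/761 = 20/14459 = 0.00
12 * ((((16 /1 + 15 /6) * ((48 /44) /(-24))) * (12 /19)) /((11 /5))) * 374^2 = -7698960 /19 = -405208.42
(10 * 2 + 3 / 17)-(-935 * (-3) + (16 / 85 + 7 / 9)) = -2131129 / 765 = -2785.79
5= 5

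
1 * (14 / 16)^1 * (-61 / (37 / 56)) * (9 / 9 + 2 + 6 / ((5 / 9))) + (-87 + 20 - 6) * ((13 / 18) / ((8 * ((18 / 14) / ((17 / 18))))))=-4832082283 / 4315680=-1119.66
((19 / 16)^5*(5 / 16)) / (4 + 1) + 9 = 153471043 / 16777216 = 9.15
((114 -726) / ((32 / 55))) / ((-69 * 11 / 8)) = 255 / 23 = 11.09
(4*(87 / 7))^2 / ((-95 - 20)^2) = 121104 / 648025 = 0.19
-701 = -701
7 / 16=0.44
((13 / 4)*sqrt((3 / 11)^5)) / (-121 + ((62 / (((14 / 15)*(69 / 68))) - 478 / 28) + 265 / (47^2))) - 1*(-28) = 28 - 41610933*sqrt(33) / 137249741222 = 28.00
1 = 1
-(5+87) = -92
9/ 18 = 1/ 2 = 0.50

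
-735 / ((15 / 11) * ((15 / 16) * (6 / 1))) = -4312 / 45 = -95.82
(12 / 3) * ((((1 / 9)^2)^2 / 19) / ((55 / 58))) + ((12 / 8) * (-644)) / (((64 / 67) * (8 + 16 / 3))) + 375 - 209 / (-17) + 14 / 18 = 1863262515265 / 5967675648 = 312.23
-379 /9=-42.11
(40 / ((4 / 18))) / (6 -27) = -60 / 7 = -8.57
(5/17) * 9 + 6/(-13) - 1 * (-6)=1809/221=8.19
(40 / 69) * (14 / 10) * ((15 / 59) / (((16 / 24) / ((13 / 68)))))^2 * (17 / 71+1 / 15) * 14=60741135 / 3285625394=0.02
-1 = -1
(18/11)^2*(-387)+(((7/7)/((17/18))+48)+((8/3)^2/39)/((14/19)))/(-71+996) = -4844282322746/4674995325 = -1036.21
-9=-9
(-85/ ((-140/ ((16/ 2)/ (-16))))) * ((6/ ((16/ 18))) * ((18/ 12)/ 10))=-1377/ 4480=-0.31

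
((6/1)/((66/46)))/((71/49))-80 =-60226/781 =-77.11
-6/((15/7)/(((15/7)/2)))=-3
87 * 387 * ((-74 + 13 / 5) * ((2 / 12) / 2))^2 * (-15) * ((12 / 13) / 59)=-4291080381 / 15340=-279731.45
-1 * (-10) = 10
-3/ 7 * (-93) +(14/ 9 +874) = 915.41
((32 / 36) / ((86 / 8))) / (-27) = -32 / 10449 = -0.00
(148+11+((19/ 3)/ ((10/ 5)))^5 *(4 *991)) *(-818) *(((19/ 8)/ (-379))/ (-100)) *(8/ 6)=-3814198285211/ 44206560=-86281.27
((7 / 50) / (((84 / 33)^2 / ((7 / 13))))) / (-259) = -121 / 2693600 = -0.00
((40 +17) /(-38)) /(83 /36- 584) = 54 /20941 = 0.00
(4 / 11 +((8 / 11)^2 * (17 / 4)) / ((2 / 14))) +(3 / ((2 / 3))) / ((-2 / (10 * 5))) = -23329 / 242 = -96.40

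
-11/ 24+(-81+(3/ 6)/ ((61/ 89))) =-118187/ 1464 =-80.73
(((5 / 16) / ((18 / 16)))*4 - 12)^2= 9604 / 81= 118.57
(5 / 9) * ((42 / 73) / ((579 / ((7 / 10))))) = 49 / 126801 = 0.00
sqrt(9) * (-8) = -24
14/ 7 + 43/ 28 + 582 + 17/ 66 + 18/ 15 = 586.99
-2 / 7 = -0.29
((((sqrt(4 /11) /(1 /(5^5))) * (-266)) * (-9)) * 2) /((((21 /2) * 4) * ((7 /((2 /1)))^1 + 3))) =1425000 * sqrt(11) /143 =33050.28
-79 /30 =-2.63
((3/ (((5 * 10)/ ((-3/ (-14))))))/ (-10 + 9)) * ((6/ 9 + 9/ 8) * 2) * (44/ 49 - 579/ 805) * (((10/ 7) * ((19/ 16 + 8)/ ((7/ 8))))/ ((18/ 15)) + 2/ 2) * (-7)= 0.78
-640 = -640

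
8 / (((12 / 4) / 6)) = 16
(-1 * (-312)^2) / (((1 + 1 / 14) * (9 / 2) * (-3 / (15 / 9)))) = 302848 / 27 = 11216.59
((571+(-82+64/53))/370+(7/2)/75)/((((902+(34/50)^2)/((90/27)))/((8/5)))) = 80688400/9954724311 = 0.01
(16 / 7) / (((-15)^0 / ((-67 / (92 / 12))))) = -3216 / 161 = -19.98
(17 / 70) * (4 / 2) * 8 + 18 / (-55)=274 / 77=3.56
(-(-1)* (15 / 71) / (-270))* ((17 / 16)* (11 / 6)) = -187 / 122688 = -0.00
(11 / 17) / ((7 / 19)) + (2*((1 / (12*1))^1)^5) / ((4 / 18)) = 5778551 / 3290112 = 1.76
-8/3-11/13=-137/39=-3.51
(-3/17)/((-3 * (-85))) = -0.00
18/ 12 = 3/ 2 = 1.50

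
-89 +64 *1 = -25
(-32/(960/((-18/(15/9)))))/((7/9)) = 0.46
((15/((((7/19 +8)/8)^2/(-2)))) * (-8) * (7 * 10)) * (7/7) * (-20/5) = -517529600/8427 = -61413.27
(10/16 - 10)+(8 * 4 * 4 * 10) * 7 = 71605/8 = 8950.62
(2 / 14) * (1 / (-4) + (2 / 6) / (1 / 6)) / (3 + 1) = 0.06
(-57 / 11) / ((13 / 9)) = -513 / 143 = -3.59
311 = 311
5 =5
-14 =-14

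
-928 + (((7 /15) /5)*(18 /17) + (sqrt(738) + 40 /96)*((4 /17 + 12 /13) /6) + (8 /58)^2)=-38799484526 /41818725 + 128*sqrt(82) /221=-922.56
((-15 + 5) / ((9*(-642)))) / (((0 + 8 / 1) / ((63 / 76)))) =35 / 195168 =0.00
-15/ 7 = -2.14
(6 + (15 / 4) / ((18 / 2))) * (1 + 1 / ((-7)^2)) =275 / 42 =6.55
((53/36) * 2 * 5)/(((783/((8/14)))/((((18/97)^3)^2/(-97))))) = -74183040/16402051749056939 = -0.00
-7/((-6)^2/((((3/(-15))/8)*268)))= 1.30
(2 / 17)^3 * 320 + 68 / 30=205442 / 73695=2.79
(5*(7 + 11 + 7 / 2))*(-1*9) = -1935 / 2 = -967.50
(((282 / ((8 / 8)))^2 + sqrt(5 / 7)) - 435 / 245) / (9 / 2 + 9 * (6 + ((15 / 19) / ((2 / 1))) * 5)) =19 * sqrt(35) / 10143 + 24678397 / 23667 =1042.75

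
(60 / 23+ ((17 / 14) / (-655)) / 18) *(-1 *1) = -9903209 / 3796380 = -2.61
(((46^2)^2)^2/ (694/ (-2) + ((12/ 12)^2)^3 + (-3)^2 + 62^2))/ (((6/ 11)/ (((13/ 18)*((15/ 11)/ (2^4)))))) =20360856173060/ 31563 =645086214.02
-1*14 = -14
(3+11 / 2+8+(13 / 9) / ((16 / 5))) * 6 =2441 / 24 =101.71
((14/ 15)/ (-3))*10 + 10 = 62/ 9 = 6.89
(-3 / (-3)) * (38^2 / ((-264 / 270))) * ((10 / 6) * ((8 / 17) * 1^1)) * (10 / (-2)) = 1083000 / 187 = 5791.44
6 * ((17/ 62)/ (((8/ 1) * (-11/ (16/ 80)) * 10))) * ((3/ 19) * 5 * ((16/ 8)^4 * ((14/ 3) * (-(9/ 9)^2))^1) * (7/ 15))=1666/ 161975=0.01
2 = 2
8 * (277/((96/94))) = 13019/6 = 2169.83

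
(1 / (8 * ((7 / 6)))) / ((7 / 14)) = 3 / 14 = 0.21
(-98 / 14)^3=-343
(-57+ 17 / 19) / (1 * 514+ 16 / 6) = -1599 / 14725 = -0.11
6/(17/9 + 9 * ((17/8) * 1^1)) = 432/1513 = 0.29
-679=-679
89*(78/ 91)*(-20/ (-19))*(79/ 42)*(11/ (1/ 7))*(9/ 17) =13921380/ 2261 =6157.18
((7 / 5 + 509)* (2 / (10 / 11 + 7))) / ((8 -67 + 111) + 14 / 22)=21296 / 8685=2.45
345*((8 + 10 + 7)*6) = 51750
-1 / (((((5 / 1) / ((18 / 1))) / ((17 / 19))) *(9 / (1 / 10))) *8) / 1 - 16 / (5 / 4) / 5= -2.56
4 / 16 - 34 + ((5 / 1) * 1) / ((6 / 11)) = -295 / 12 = -24.58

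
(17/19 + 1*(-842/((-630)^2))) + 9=37300601/3770550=9.89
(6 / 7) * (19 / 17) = 114 / 119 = 0.96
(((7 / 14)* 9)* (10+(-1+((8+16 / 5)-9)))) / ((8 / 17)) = 1071 / 10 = 107.10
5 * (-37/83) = -185/83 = -2.23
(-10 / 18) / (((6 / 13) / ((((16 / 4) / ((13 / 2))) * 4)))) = -80 / 27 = -2.96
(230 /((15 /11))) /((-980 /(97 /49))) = -24541 /72030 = -0.34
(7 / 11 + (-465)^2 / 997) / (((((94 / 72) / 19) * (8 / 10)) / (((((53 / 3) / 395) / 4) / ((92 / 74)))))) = 133319445879 / 3746283332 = 35.59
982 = 982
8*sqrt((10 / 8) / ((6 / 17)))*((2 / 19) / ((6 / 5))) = 1.32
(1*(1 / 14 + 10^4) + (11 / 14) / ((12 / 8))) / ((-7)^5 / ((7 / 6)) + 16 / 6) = -0.69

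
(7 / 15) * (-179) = -1253 / 15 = -83.53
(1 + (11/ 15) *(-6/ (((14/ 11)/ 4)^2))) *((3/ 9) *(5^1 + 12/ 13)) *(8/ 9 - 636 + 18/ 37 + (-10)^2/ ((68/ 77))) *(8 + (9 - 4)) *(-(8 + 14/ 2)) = -48251246615/ 5661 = -8523449.32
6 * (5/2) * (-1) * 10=-150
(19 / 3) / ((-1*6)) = -19 / 18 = -1.06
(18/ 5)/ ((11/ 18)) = 324/ 55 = 5.89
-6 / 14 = -3 / 7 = -0.43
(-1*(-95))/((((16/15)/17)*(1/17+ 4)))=137275/368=373.03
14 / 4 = 7 / 2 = 3.50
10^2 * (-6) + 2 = -598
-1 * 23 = -23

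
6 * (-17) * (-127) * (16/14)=103632/7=14804.57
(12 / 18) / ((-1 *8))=-1 / 12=-0.08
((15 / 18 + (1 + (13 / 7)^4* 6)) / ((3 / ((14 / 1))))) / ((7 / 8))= 8436856 / 21609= 390.43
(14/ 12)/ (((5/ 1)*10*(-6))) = -7/ 1800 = -0.00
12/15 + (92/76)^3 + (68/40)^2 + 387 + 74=319947571/685900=466.46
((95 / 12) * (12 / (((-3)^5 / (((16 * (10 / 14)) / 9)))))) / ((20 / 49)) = -2660 / 2187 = -1.22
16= 16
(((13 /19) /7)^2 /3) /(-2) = -169 /106134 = -0.00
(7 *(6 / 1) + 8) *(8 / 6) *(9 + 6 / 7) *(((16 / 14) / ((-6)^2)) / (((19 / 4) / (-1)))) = -36800 / 8379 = -4.39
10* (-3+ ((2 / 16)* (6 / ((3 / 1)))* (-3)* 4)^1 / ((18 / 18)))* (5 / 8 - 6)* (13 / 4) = 8385 / 8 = 1048.12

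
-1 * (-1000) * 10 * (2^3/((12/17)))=340000/3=113333.33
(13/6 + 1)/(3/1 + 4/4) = 19/24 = 0.79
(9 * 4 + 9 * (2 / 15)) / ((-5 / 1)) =-186 / 25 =-7.44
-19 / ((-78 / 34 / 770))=248710 / 39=6377.18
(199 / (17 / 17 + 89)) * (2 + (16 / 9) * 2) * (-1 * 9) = -110.56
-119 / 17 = -7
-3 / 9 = -1 / 3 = -0.33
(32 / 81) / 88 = 4 / 891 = 0.00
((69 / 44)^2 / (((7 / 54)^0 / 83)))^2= 156153796569 / 3748096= 41662.17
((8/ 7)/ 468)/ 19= 2/ 15561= 0.00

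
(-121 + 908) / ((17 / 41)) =32267 / 17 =1898.06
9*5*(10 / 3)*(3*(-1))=-450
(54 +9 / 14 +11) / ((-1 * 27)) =-919 / 378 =-2.43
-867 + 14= -853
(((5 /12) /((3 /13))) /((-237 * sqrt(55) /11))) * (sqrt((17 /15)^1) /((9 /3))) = -13 * sqrt(561) /76788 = -0.00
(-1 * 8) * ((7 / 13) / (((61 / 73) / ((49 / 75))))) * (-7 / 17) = 1402184 / 1011075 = 1.39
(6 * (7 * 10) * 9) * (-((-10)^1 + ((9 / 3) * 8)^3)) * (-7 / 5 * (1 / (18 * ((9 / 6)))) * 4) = 10830176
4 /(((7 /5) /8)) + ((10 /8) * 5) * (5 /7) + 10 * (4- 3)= 1045 /28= 37.32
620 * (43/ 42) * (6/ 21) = 26660/ 147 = 181.36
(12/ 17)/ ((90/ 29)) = 58/ 255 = 0.23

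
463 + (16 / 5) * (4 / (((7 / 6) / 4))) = 17741 / 35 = 506.89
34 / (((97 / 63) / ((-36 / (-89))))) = 8.93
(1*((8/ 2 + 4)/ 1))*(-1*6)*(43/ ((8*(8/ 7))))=-903/ 4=-225.75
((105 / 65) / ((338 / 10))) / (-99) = -35 / 72501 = -0.00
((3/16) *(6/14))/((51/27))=81/1904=0.04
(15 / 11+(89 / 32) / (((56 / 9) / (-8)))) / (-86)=5451 / 211904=0.03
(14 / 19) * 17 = 238 / 19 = 12.53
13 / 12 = 1.08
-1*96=-96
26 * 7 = 182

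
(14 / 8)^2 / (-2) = -49 / 32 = -1.53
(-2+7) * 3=15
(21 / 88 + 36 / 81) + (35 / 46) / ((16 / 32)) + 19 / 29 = 1510831 / 528264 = 2.86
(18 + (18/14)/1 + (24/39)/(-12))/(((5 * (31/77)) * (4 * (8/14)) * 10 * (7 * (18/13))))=57761/1339200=0.04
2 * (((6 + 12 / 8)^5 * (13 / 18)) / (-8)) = -1096875 / 256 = -4284.67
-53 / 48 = -1.10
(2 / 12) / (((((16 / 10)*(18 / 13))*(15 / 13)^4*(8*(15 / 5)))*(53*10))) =371293 / 111274560000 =0.00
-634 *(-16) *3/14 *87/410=661896/1435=461.25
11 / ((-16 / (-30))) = 165 / 8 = 20.62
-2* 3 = -6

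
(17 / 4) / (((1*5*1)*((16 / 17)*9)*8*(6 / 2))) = 289 / 69120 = 0.00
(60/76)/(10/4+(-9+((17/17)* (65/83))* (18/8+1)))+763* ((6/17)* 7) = 799366902/424099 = 1884.86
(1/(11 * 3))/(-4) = -0.01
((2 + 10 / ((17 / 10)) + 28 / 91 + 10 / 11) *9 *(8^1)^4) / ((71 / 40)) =32617267200 / 172601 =188974.96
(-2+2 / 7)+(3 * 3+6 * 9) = 429 / 7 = 61.29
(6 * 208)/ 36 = 104/ 3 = 34.67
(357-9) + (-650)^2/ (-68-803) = -137.07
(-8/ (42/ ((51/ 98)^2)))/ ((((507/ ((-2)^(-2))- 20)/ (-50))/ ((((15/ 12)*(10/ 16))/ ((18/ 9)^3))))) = 541875/ 4319802368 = 0.00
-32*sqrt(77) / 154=-1.82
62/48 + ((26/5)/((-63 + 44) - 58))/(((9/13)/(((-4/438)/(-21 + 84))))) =494006993/382452840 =1.29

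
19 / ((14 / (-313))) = -5947 / 14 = -424.79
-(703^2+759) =-494968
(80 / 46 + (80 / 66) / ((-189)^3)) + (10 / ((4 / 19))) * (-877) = -426905996993545 / 10248426342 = -41655.76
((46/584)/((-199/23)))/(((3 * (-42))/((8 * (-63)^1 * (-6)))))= 3174/14527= 0.22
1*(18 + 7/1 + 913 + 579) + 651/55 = 84086/55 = 1528.84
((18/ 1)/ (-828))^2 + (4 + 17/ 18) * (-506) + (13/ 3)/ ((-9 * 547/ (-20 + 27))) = -78187217839/ 31251204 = -2501.89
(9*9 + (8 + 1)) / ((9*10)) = 1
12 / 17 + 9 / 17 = 21 / 17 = 1.24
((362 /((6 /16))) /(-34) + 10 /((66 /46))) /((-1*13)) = 4006 /2431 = 1.65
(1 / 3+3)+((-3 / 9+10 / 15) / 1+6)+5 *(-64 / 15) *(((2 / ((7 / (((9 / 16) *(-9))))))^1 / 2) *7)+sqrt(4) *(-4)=109.67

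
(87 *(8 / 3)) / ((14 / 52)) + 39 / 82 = 494897 / 574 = 862.19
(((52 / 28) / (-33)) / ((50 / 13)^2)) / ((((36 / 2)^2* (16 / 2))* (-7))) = 2197 / 10478160000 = 0.00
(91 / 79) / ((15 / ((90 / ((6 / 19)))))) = 1729 / 79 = 21.89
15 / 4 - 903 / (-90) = 827 / 60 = 13.78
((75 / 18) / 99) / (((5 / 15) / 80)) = 1000 / 99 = 10.10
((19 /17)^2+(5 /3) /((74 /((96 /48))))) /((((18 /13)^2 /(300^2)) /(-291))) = -1701429470000 /96237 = -17679577.19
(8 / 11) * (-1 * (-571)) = 4568 / 11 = 415.27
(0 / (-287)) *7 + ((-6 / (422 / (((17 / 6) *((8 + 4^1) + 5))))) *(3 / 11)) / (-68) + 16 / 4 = 74323 / 18568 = 4.00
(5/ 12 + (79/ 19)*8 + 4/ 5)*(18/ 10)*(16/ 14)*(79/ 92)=60.91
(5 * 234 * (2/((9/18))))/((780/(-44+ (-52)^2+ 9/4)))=31947/2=15973.50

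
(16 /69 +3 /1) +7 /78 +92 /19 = 278269 /34086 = 8.16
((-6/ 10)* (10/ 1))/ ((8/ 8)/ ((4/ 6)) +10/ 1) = -12/ 23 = -0.52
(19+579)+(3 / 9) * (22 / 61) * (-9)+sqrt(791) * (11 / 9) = 11 * sqrt(791) / 9+36412 / 61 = 631.29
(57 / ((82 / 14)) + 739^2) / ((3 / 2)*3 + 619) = 44782720 / 51127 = 875.91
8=8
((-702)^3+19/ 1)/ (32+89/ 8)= -2767587112/ 345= -8021991.63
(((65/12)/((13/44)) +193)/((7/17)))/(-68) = -317/42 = -7.55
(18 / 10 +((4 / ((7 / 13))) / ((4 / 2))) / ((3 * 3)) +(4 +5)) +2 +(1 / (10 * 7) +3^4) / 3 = 25337 / 630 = 40.22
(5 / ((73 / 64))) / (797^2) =0.00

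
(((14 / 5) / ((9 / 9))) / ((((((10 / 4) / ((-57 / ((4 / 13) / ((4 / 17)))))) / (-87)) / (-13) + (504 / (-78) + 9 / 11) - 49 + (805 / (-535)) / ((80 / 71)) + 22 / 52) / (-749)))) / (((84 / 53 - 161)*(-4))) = 313260004649592 / 5291555711168317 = 0.06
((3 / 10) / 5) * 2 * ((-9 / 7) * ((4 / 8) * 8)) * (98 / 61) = -0.99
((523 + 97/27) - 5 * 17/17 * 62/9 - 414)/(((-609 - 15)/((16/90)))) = -211/9477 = -0.02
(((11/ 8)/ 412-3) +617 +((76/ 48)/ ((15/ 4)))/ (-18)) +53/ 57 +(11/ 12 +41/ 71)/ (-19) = 1107158961547/ 1800753120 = 614.83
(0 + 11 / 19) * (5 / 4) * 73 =4015 / 76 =52.83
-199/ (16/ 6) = -597/ 8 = -74.62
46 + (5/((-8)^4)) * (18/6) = 188431/4096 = 46.00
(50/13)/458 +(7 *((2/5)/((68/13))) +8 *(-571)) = -2311543963/506090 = -4567.46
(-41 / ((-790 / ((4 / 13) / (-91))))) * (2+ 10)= -984 / 467285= -0.00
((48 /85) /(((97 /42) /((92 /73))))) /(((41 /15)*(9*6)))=10304 /4935457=0.00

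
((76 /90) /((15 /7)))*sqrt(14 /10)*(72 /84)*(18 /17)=152*sqrt(35) /2125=0.42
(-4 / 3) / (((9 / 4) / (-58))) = 928 / 27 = 34.37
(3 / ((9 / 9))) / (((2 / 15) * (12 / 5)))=75 / 8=9.38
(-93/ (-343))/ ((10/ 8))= 372/ 1715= 0.22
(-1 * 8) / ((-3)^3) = 8 / 27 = 0.30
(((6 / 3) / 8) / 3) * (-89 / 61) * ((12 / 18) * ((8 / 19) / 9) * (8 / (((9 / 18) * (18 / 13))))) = -0.04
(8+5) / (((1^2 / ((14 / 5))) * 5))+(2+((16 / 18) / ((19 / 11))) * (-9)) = 2208 / 475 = 4.65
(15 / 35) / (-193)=-0.00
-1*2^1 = -2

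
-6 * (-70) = 420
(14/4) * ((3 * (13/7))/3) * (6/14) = 39/14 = 2.79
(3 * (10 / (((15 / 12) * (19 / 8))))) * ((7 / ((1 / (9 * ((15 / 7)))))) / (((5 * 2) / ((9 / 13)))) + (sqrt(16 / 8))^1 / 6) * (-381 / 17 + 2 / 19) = -168078240 / 79781-230560 * sqrt(2) / 6137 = -2159.88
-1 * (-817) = 817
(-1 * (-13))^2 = 169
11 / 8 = 1.38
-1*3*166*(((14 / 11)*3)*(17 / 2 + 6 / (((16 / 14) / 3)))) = -507213 / 11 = -46110.27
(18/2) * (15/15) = 9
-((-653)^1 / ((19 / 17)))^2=-123232201 / 361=-341363.44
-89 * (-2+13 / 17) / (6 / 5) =3115 / 34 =91.62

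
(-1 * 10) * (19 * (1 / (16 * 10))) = -19 / 16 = -1.19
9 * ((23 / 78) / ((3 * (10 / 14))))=161 / 130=1.24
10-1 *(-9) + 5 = 24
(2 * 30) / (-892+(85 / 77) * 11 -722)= -420 / 11213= -0.04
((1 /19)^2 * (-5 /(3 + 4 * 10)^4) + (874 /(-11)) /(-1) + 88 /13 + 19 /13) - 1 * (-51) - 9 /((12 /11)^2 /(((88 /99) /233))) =102632665521091195 /740193876312462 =138.66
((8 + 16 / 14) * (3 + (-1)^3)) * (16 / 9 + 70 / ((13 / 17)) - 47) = 693632 / 819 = 846.93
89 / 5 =17.80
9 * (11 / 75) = 33 / 25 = 1.32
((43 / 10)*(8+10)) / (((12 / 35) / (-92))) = -20769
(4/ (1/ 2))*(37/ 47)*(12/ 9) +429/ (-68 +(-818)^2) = 792222793/ 94336896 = 8.40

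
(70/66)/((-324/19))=-0.06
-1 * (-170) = 170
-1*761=-761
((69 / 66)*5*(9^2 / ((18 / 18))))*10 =46575 / 11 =4234.09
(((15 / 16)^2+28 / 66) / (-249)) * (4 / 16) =-11009 / 8414208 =-0.00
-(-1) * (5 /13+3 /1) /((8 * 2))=11 /52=0.21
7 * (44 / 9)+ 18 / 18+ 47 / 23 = 7714 / 207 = 37.27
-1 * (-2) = 2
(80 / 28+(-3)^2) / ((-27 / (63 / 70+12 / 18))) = -3901 / 5670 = -0.69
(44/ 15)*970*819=2330328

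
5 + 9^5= 59054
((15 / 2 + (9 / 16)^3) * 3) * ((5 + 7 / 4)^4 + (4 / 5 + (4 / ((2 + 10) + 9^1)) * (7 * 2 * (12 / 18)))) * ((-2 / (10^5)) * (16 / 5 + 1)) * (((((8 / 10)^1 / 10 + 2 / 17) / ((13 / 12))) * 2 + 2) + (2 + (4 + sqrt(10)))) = -30451855787250051 / 905216000000000-5271223089363 * sqrt(10) / 1310720000000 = -46.36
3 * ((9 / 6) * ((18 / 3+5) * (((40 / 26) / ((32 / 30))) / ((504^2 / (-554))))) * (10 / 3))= -380875 / 733824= -0.52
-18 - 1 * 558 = -576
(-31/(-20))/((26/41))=1271/520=2.44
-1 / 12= -0.08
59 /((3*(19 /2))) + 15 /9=71 /19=3.74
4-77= -73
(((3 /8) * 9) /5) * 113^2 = 344763 /40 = 8619.08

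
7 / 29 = 0.24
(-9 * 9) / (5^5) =-81 / 3125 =-0.03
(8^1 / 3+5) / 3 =23 / 9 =2.56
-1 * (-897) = 897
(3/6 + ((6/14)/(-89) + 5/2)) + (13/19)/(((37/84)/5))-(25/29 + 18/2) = 11428828/12701101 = 0.90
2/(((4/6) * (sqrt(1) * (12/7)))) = 7/4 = 1.75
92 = 92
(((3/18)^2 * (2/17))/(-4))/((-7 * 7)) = 1/59976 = 0.00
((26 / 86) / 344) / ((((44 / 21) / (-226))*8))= -30849 / 2603392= -0.01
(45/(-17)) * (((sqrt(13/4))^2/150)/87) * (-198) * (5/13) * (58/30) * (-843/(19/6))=-83457/3230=-25.84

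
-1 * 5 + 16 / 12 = -11 / 3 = -3.67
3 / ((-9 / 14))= -14 / 3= -4.67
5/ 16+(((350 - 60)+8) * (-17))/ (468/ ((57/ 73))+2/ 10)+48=36328987/ 911344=39.86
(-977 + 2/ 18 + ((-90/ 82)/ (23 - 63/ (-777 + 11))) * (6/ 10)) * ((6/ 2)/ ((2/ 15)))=-21980.64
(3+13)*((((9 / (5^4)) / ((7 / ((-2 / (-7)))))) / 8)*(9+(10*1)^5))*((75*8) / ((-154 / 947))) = -834981264 / 1925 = -433756.50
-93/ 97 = -0.96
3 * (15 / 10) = 4.50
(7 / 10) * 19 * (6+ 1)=931 / 10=93.10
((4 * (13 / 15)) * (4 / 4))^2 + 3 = 3379 / 225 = 15.02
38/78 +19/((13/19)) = 1102/39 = 28.26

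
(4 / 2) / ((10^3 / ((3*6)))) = 9 / 250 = 0.04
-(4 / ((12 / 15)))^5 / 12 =-3125 / 12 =-260.42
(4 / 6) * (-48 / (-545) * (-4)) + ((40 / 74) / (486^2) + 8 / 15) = 355398973 / 1190723085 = 0.30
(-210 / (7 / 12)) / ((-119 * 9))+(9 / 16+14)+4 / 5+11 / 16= 38999 / 2380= 16.39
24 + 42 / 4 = 69 / 2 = 34.50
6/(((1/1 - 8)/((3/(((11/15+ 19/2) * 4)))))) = -135/2149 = -0.06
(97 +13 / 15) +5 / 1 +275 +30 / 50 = 5677 / 15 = 378.47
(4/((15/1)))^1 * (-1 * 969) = -1292/5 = -258.40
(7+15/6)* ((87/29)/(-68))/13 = -57/1768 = -0.03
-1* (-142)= 142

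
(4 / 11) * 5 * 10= 200 / 11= 18.18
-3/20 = -0.15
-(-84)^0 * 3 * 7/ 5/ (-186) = 7/ 310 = 0.02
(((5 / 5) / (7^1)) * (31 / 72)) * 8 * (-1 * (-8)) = 248 / 63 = 3.94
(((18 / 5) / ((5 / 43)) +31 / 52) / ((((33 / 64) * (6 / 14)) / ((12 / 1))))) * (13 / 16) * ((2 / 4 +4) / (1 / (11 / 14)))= 123069 / 25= 4922.76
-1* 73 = -73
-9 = -9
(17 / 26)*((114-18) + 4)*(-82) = -69700 / 13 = -5361.54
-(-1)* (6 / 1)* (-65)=-390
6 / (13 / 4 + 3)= 24 / 25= 0.96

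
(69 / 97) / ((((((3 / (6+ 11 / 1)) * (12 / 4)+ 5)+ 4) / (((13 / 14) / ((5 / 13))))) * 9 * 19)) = 66079 / 62698860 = 0.00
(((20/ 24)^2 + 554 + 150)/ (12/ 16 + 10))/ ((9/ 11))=80.12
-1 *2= -2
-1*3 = -3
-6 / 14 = -3 / 7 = -0.43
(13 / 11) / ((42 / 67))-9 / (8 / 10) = -8653 / 924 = -9.36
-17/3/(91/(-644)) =1564/39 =40.10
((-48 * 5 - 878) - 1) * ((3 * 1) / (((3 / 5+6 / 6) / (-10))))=83925 / 4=20981.25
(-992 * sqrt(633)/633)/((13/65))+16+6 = 22 - 4960 * sqrt(633)/633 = -175.14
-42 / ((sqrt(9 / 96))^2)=-448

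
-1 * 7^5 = -16807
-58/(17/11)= -638/17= -37.53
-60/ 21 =-20/ 7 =-2.86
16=16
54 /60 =9 /10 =0.90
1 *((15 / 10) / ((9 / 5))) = 5 / 6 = 0.83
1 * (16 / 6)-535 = -1597 / 3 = -532.33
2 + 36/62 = 80/31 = 2.58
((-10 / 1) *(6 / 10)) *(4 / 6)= -4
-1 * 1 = -1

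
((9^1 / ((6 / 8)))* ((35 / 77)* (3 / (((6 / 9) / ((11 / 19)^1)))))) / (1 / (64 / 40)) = 432 / 19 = 22.74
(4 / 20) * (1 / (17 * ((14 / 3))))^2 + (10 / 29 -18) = -145008379 / 8213380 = -17.66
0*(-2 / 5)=0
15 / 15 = 1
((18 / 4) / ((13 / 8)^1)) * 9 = 324 / 13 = 24.92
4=4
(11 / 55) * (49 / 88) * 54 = 1323 / 220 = 6.01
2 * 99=198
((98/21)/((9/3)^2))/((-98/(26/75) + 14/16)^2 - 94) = 151424/23166020979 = 0.00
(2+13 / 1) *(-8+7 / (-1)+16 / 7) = -1335 / 7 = -190.71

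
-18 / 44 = -9 / 22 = -0.41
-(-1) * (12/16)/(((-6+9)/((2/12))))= 1/24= 0.04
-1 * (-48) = 48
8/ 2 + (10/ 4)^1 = 13/ 2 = 6.50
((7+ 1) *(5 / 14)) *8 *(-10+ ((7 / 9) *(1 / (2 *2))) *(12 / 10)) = -4688 / 21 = -223.24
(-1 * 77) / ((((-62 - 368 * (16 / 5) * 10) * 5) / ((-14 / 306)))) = -539 / 9056070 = -0.00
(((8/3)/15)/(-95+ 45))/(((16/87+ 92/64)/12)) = -7424/282125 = -0.03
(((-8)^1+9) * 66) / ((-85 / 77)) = -5082 / 85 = -59.79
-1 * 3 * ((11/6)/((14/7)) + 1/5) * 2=-67/10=-6.70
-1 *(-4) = 4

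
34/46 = 17/23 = 0.74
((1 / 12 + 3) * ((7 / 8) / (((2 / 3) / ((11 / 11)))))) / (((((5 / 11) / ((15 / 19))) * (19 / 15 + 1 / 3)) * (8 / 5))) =213675 / 77824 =2.75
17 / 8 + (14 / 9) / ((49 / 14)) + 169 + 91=18905 / 72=262.57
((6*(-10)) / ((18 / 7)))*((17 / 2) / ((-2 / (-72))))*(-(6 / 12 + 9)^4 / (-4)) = -232622985 / 16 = -14538936.56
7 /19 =0.37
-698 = -698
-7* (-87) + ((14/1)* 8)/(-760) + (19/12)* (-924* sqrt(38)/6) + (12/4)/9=173618/285-1463* sqrt(38)/6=-893.90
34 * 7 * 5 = 1190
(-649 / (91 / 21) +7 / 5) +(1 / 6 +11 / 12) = -114883 / 780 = -147.29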